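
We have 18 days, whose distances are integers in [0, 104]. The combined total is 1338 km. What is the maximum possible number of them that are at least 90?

If k of the values are ≥ 90, the total is ≥ 90k + 0(18 − k).
Setting 90k + 0(18 − k) ≤ 1338 gives 90k ≤ 1338, so k ≤ 14.
k = 14 is achieved by 14 values at 90 and 4 at 0, total 1260; add 78 to one value (staying below 90) to reach 1338.

14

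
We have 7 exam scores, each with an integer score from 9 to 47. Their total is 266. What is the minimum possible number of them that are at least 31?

4

If only k of them are at least 31, the other 7 − k are at most 30, so the total is at most k·47 + (7 − k)·30.
This must reach 266, so k·47 + (7 − k)·30 ≥ 266, giving k ≥ 4.
Exactly 4 works: 4 values at 47 and 3 at 30 total 278; lower one of the high values by 12 (still ≥ 31) to hit 266.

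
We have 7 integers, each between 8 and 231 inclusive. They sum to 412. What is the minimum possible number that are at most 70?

Each value above 70 is at least 71, contributing at least 71 − 8 = 63 above the floor 8.
The sum exceeds the floor total 56 by 356, so at most ⌊356/63⌋ = 5 exceed 70, and at least 2 are ≤ 70.
Exactly 2 works: 2 values at 8 and 5 at 71 total 371; raise one of the low values by 41 (still ≤ 70) to hit 412.

2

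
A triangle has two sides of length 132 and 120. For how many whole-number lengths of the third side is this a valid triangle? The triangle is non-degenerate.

239

The triangle inequality gives |132 − 120| < c < 132 + 120, i.e. 12 < c < 252.
So c can be any integer from 13 to 251: 239 values.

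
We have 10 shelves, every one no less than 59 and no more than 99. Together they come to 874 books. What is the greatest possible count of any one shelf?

To make one shelf as large as possible, make the other 9 as small as possible.
The other 9 contribute at least 9 × 59 = 531, leaving at most 874 − 531 = 343.
But each shelf is capped at 99, so the maximum is 99.
Achievable: one at 99 and the other 9 totalling 775, which fits since 9 × 59 ≤ 775 ≤ 9 × 99.

99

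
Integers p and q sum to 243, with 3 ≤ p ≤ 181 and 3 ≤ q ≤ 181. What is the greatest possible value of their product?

14762

pq = p(243 − p) is maximized when p is as near 243/2 as the bounds allow.
Taking p = 121 and q = 122 (both in [3, 181]) gives pq = 14762.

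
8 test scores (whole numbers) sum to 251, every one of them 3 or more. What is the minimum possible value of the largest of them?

If every one of the 8 were at most 31, the total would be at most 8 × 31 = 248 < 251.
Achievable: 3 of them at 32 and 5 at 31 total 251.

32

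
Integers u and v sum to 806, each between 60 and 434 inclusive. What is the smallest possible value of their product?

uv = u(806 − u) is concave in u, so over [372, 434] it is minimized at an endpoint.
The extreme feasible split is u = 372, v = 434, giving uv = 161448.

161448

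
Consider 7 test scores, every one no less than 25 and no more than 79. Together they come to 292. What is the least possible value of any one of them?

25

To make one score as small as possible, make the other 6 as large as possible.
The other 6 can take up 6 × 79 = 474 ≥ 292 − 25, so one score can sit at its floor of 25.
Achievable: one at 25 and the other 6 totalling 267, which fits since 6 × 25 ≤ 267 ≤ 6 × 79.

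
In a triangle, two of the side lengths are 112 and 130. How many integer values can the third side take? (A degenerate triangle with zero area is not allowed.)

The triangle inequality gives |112 − 130| < c < 112 + 130, i.e. 18 < c < 242.
So c can be any integer from 19 to 241: 223 values.

223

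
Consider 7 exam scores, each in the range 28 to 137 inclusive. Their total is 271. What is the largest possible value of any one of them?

103

Maximizing one value means minimizing the remaining 6.
The other 6 contribute at least 6 × 28 = 168, leaving at most 271 − 168 = 103.
Since 103 ≤ 137, this is achievable: one at 103 and 6 at 28.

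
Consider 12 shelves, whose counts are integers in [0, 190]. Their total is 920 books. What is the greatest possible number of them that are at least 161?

With k values at 161 or above and the rest at least 0, the sum is at least 0 + 161k.
Since the sum is 920, we need 161k ≤ 920, i.e. k ≤ 5.
k = 5 is achieved by 5 values at 161 and 7 at 0, total 805; add 115 to one value (staying below 161) to reach 920.

5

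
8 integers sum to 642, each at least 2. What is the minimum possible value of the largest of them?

81

Some value must be at least ⌈642/8⌉ = 81, since 8 × 80 = 640 < 642.
Taking 6 copies of 80 and 2 copies of 81 gives exactly 642, so 81 is attained.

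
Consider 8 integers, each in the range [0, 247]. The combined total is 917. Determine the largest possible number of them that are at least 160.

5

With k values at 160 or above and the rest at least 0, the sum is at least 0 + 160k.
Since the sum is 917, we need 160k ≤ 917, i.e. k ≤ 5.
k = 5 is achieved by 5 values at 160 and 3 at 0, total 800; add 117 to one value (staying below 160) to reach 917.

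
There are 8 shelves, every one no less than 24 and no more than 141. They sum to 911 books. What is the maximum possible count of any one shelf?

Maximizing one value means minimizing the remaining 7.
The other 7 contribute at least 7 × 24 = 168, leaving at most 911 − 168 = 743.
But each shelf is capped at 141, so the maximum is 141.
Achievable: one at 141 and the other 7 totalling 770, which fits since 7 × 24 ≤ 770 ≤ 7 × 141.

141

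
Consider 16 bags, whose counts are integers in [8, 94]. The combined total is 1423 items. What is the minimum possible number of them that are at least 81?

Suppose at most 16 − j of them reach 81; then j values are ≤ 80 and the rest ≤ 94.
The total is then ≤ 80·j + 94·(16 − j) = 1504 − 14j. For this to be ≥ 1423 we need j ≤ 5, so at least 16 − 5 = 11 must reach 81.
Exactly 11 works: 11 values at 94 and 5 at 80 total 1434; lower one of the high values by 11 (still ≥ 81) to hit 1423.

11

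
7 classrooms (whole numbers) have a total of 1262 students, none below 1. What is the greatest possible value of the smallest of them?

180

If every one of the 7 were at least 181, the total would be at least 7 × 181 = 1267 > 1262.
Taking 5 copies of 180 and 2 copies of 181 gives exactly 1262, so 180 is attained.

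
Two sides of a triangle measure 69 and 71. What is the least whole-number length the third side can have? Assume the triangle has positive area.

The third side must exceed |69 − 71| = 2.
The smallest integer above 2 is 3.

3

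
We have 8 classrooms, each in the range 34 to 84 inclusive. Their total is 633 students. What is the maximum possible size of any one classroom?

84

To make one classroom as large as possible, make the other 7 as small as possible.
The other 7 contribute at least 7 × 34 = 238, leaving at most 633 − 238 = 395.
But each classroom is capped at 84, so the maximum is 84.
Achievable: one at 84 and the other 7 totalling 549, which fits since 7 × 34 ≤ 549 ≤ 7 × 84.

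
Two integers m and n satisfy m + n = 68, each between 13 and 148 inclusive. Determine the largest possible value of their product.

With m + n fixed, mn peaks when the two are closest together.
Taking m = 34 and n = 34 (both in [13, 148]) gives mn = 1156.

1156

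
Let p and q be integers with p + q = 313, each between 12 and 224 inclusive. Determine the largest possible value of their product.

24492

pq = p(313 − p) is maximized when p is as near 313/2 as the bounds allow.
Taking p = 156 and q = 157 (both in [12, 224]) gives pq = 24492.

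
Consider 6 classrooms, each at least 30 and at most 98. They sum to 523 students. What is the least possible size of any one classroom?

Minimizing one value means maximizing the remaining 5.
The other 5 contribute at most 5 × 98 = 490, leaving at least 523 − 490 = 33.
Since 33 ≥ 30, this is achievable: one at 33 and 5 at 98.

33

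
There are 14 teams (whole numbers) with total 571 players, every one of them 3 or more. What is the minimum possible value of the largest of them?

Some value must be at least ⌈571/14⌉ = 41, since 14 × 40 = 560 < 571.
Achievable: 11 of them at 41 and 3 at 40 total 571.

41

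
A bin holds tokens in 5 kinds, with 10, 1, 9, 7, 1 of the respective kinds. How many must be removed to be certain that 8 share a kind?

In the worst case you take as many as possible of each kind without reaching 8: 7 + 1 + 7 + 7 + 1 = 23.
The next one must give 8 of some kind, so 23 + 1 = 24.

24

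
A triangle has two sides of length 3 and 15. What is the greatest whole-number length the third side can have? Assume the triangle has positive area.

17

The third side must be less than 3 + 15 = 18.
The largest integer below 18 is 17.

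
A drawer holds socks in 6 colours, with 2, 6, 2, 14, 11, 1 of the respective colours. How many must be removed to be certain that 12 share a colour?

In the worst case you take as many as possible of each colour without reaching 12: 2 + 6 + 2 + 11 + 11 + 1 = 33.
The next one must give 12 of some colour, so 33 + 1 = 34.

34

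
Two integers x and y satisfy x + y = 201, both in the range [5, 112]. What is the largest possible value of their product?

10100

For a fixed sum, the product xy is largest when x and y are as close as possible.
Taking x = 100 and y = 101 (both in [5, 112]) gives xy = 10100.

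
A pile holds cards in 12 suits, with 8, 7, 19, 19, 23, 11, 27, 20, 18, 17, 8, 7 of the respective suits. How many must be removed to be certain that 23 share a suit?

In the worst case you take as many as possible of each suit without reaching 23: 8 + 7 + 19 + 19 + 22 + 11 + 22 + 20 + 18 + 17 + 8 + 7 = 178.
The next one must give 23 of some suit, so 178 + 1 = 179.

179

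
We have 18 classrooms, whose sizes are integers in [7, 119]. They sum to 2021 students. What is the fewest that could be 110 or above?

If only k of them are at least 110, the other 18 − k are at most 109, so the total is at most k·119 + (18 − k)·109.
This must reach 2021, so k·119 + (18 − k)·109 ≥ 2021, giving k ≥ 6.
Exactly 6 works: 6 values at 119 and 12 at 109 total 2022; lower one of the high values by 1 (still ≥ 110) to hit 2021.

6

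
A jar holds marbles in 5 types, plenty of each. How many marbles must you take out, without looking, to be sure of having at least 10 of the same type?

In the worst case you draw 9 of each of the 5 types: 5 × 9 = 45.
One more forces 10 of some type, so 45 + 1 = 46.

46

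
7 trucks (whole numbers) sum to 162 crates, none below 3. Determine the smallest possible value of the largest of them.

24

The average is 162/7 > 23, so not all 7 can be 23 or less; the largest is ≥ 24.
Taking 6 copies of 23 and 1 copy of 24 gives exactly 162, so 24 is attained.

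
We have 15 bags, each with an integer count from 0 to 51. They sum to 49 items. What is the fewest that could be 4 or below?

Each value above 4 is at least 5, contributing at least 5 − 0 = 5 above the floor 0.
The sum exceeds the floor total 0 by 49, so at most ⌊49/5⌋ = 9 exceed 4, and at least 6 are ≤ 4.
Exactly 6 works: 6 values at 0 and 9 at 5 total 45; raise one of the low values by 4 (still ≤ 4) to hit 49.

6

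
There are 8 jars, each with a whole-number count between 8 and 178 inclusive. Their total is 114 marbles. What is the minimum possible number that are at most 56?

7

If only k of them are at most 56, the other 8 − k are at least 57, so the total is at least (8 − k)·57 + k·8.
This is ≤ 114, so (8 − k)·57 + 8k ≤ 114, which gives k ≥ 7.
Exactly 7 works: 7 values at 8 and 1 at 57 total 113; raise one of the low values by 1 (still ≤ 56) to hit 114.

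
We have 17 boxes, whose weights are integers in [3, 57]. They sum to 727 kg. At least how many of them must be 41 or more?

If only k of them are at least 41, the other 17 − k are at most 40, so the total is at most k·57 + (17 − k)·40.
This must reach 727, so k·57 + (17 − k)·40 ≥ 727, giving k ≥ 3.
Exactly 3 works: 3 values at 57 and 14 at 40 total 731; lower one of the high values by 4 (still ≥ 41) to hit 727.

3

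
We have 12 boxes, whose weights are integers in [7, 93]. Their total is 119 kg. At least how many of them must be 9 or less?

If only k of them are at most 9, the other 12 − k are at least 10, so the total is at least (12 − k)·10 + k·7.
This is ≤ 119, so (12 − k)·10 + 7k ≤ 119, which gives k ≥ 1.
Exactly 1 works: 1 value at 7 and 11 at 10 total 117; raise one of the low values by 2 (still ≤ 9) to hit 119.

1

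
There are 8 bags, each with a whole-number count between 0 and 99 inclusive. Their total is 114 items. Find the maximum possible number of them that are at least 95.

1

Suppose k of them are at least 95. Those contribute at least 95 each and the other 8 − k at least 0 each.
So the total is at least 95k + 0(8 − k) = 0 + 95k. This must be ≤ 114, giving k ≤ 1.
k = 1 is achieved by 1 value at 95 and 7 at 0, total 95; add 19 to one value (staying below 95) to reach 114.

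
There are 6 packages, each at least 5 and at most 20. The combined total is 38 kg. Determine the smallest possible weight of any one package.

Minimizing one value means maximizing the remaining 5.
The other 5 can take up 5 × 20 = 100 ≥ 38 − 5, so one package can sit at its floor of 5.
Achievable: one at 5 and the other 5 totalling 33, which fits since 5 × 5 ≤ 33 ≤ 5 × 20.

5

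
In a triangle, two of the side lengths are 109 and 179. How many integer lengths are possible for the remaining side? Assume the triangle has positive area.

The triangle inequality gives |109 − 179| < c < 109 + 179, i.e. 70 < c < 288.
So c can be any integer from 71 to 287: 217 values.

217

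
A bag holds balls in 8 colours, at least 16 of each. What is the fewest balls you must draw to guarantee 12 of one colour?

You could draw 11 of every colour without reaching 12 of any — 88 in all.
One more forces 12 of some colour, so 88 + 1 = 89.

89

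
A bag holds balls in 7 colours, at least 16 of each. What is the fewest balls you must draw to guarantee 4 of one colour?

22

In the worst case you draw 3 of each of the 7 colours: 7 × 3 = 21.
One more forces 4 of some colour, so 21 + 1 = 22.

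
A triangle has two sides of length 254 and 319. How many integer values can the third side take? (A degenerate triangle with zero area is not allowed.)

507

The triangle inequality gives |254 − 319| < c < 254 + 319, i.e. 65 < c < 573.
So c can be any integer from 66 to 572: 507 values.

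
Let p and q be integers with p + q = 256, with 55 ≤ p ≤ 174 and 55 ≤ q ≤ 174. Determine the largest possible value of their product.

For a fixed sum, the product pq is largest when p and q are as close as possible.
Taking p = 128 and q = 128 (both in [55, 174]) gives pq = 16384.

16384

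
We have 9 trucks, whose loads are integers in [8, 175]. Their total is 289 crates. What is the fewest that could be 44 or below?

If only k of them are at most 44, the other 9 − k are at least 45, so the total is at least (9 − k)·45 + k·8.
This is ≤ 289, so (9 − k)·45 + 8k ≤ 289, which gives k ≥ 4.
Exactly 4 works: 4 values at 8 and 5 at 45 total 257; raise one of the low values by 32 (still ≤ 44) to hit 289.

4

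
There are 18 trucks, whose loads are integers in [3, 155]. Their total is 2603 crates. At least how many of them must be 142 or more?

5

Suppose at most 18 − j of them reach 142; then j values are ≤ 141 and the rest ≤ 155.
The total is then ≤ 141·j + 155·(18 − j) = 2790 − 14j. For this to be ≥ 2603 we need j ≤ 13, so at least 18 − 13 = 5 must reach 142.
Exactly 5 works: 5 values at 155 and 13 at 141 total 2608; lower one of the high values by 5 (still ≥ 142) to hit 2603.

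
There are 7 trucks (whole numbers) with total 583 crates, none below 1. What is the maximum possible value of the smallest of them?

If every one of the 7 were at least 84, the total would be at least 7 × 84 = 588 > 583.
Achievable: 5 of them at 83 and 2 at 84 total 583.

83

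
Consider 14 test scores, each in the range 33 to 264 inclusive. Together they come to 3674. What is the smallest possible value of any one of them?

To make one score as small as possible, make the other 13 as large as possible.
The other 13 contribute at most 13 × 264 = 3432, leaving at least 3674 − 3432 = 242.
Since 242 ≥ 33, this is achievable: one at 242 and 13 at 264.

242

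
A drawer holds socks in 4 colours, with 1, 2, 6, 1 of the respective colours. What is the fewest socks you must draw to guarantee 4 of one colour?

8

In the worst case you take as many as possible of each colour without reaching 4: 1 + 2 + 3 + 1 = 7.
The next one must give 4 of some colour, so 7 + 1 = 8.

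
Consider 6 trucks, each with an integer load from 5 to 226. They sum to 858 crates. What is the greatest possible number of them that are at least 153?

5

Suppose k of them are at least 153. Those contribute at least 153 each and the other 6 − k at least 5 each.
So the total is at least 153k + 5(6 − k) = 30 + 148k. This must be ≤ 858, giving k ≤ 5.
k = 5 is achieved by 5 values at 153 and 1 at 5, total 770; add 88 to one value (staying below 153) to reach 858.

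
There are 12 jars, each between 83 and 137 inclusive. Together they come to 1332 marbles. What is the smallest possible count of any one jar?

Minimizing one value means maximizing the remaining 11.
The other 11 can take up 11 × 137 = 1507 ≥ 1332 − 83, so one jar can sit at its floor of 83.
Achievable: one at 83 and the other 11 totalling 1249, which fits since 11 × 83 ≤ 1249 ≤ 11 × 137.

83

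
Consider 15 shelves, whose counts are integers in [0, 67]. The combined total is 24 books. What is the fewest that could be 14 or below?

14

If only k of them are at most 14, the other 15 − k are at least 15, so the total is at least (15 − k)·15 + k·0.
This is ≤ 24, so (15 − k)·15 + 0k ≤ 24, which gives k ≥ 14.
Exactly 14 works: 14 values at 0 and 1 at 15 total 15; raise one of the low values by 9 (still ≤ 14) to hit 24.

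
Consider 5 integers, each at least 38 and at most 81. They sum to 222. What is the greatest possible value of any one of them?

Maximizing one value means minimizing the remaining 4.
The other 4 contribute at least 4 × 38 = 152, leaving at most 222 − 152 = 70.
Since 70 ≤ 81, this is achievable: one at 70 and 4 at 38.

70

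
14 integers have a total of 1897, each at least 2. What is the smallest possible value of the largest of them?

Some value must be at least ⌈1897/14⌉ = 136, since 14 × 135 = 1890 < 1897.
Taking 7 copies of 135 and 7 copies of 136 gives exactly 1897, so 136 is attained.

136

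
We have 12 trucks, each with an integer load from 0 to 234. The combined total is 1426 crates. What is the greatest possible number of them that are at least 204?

6

With k values at 204 or above and the rest at least 0, the sum is at least 0 + 204k.
Since the sum is 1426, we need 204k ≤ 1426, i.e. k ≤ 6.
k = 6 is achieved by 6 values at 204 and 6 at 0, total 1224; add 202 to one value (staying below 204) to reach 1426.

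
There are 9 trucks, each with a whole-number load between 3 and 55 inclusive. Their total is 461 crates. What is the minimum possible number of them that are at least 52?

If only k of them are at least 52, the other 9 − k are at most 51, so the total is at most k·55 + (9 − k)·51.
This must reach 461, so k·55 + (9 − k)·51 ≥ 461, giving k ≥ 1.
Exactly 1 works: 1 value at 55 and 8 at 51 total 463; lower one of the high values by 2 (still ≥ 52) to hit 461.

1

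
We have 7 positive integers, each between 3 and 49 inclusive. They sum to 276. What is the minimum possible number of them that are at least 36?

3

Suppose at most 7 − j of them reach 36; then j values are ≤ 35 and the rest ≤ 49.
The total is then ≤ 35·j + 49·(7 − j) = 343 − 14j. For this to be ≥ 276 we need j ≤ 4, so at least 7 − 4 = 3 must reach 36.
Exactly 3 works: 3 values at 49 and 4 at 35 total 287; lower one of the high values by 11 (still ≥ 36) to hit 276.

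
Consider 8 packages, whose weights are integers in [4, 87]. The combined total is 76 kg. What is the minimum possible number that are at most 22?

If only k of them are at most 22, the other 8 − k are at least 23, so the total is at least (8 − k)·23 + k·4.
This is ≤ 76, so (8 − k)·23 + 4k ≤ 76, which gives k ≥ 6.
Exactly 6 works: 6 values at 4 and 2 at 23 total 70; raise one of the low values by 6 (still ≤ 22) to hit 76.

6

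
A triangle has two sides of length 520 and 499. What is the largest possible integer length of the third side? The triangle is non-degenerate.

1018

The third side must be less than 520 + 499 = 1019.
The largest integer below 1019 is 1018.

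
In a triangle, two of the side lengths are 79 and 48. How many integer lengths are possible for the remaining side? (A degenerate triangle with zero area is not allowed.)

95

The triangle inequality gives |79 − 48| < c < 79 + 48, i.e. 31 < c < 127.
So c can be any integer from 32 to 126: 95 values.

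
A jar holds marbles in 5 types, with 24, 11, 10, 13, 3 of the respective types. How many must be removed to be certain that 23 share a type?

In the worst case you take as many as possible of each type without reaching 23: 22 + 11 + 10 + 13 + 3 = 59.
The next one must give 23 of some type, so 59 + 1 = 60.

60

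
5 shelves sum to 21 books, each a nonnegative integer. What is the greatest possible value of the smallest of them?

The 5 values sum to 21, so their minimum is at most ⌊21/5⌋ = 4.
Achievable: 4 of them at 4 and 1 at 5 total 21.

4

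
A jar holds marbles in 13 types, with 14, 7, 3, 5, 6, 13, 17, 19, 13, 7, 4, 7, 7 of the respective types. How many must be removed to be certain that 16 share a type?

117

In the worst case you take as many as possible of each type without reaching 16: 14 + 7 + 3 + 5 + 6 + 13 + 15 + 15 + 13 + 7 + 4 + 7 + 7 = 116.
The next one must give 16 of some type, so 116 + 1 = 117.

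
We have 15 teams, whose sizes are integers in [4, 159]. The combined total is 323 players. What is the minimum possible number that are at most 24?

If only k of them are at most 24, the other 15 − k are at least 25, so the total is at least (15 − k)·25 + k·4.
This is ≤ 323, so (15 − k)·25 + 4k ≤ 323, which gives k ≥ 3.
Exactly 3 works: 3 values at 4 and 12 at 25 total 312; raise one of the low values by 11 (still ≤ 24) to hit 323.

3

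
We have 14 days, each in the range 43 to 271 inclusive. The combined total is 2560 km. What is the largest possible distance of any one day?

271

To make one day as large as possible, make the other 13 as small as possible.
The other 13 contribute at least 13 × 43 = 559, leaving at most 2560 − 559 = 2001.
But each day is capped at 271, so the maximum is 271.
Achievable: one at 271 and the other 13 totalling 2289, which fits since 13 × 43 ≤ 2289 ≤ 13 × 271.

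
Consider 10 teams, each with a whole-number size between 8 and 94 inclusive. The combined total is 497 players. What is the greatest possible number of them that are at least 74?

If k of the values are ≥ 74, the total is ≥ 74k + 8(10 − k).
Setting 74k + 8(10 − k) ≤ 497 gives 66k ≤ 417, so k ≤ 6.
k = 6 is achieved by 6 values at 74 and 4 at 8, total 476; add 21 to one value (staying below 74) to reach 497.

6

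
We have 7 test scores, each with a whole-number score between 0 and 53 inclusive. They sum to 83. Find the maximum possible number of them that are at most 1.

Each value at 1 or below falls at least 53 − 1 = 52 short of the ceiling 53.
The ceiling total is 7 × 53 = 371, and we need 83, so at most ⌊(371 − 83)/52⌋ = 5 can be that low.
k = 5 is achieved by 5 values at 1 and 2 at 53, total 111; lower one of the 53's by 28 (still > 1) to reach 83.

5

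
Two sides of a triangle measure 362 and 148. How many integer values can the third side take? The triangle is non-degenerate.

The triangle inequality gives |362 − 148| < c < 362 + 148, i.e. 214 < c < 510.
So c can be any integer from 215 to 509: 295 values.

295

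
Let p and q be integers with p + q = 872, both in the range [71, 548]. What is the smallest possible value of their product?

177552

For a fixed sum, pq is smallest when p and q are as far apart as possible.
At the endpoint p = 324, q = 872 − 324 = 548, so pq = 324 × 548 = 177552.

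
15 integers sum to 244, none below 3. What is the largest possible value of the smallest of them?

16

The 15 values sum to 244, so their minimum is at most ⌊244/15⌋ = 16.
Taking 11 copies of 16 and 4 copies of 17 gives exactly 244, so 16 is attained.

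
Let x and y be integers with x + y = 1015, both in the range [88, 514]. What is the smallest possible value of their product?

257514

xy = x(1015 − x) is concave in x, so over [501, 514] it is minimized at an endpoint.
The extreme feasible split is x = 501, y = 514, giving xy = 257514.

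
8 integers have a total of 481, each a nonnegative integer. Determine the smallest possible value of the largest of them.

61

The average is 481/8 > 60, so not all 8 can be 60 or less; the largest is ≥ 61.
Achievable: 1 of them at 61 and 7 at 60 total 481.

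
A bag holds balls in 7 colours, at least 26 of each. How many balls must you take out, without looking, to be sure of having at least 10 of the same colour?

64

You could draw 9 of every colour without reaching 10 of any — 63 in all.
One more forces 10 of some colour, so 63 + 1 = 64.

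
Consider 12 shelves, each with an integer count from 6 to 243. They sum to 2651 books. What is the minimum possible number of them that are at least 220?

Suppose at most 12 − j of them reach 220; then j values are ≤ 219 and the rest ≤ 243.
The total is then ≤ 219·j + 243·(12 − j) = 2916 − 24j. For this to be ≥ 2651 we need j ≤ 11, so at least 12 − 11 = 1 must reach 220.
Exactly 1 works: 1 value at 243 and 11 at 219 total 2652; lower one of the high values by 1 (still ≥ 220) to hit 2651.

1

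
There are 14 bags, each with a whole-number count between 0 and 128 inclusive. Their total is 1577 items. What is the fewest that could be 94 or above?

8

If only k of them are at least 94, the other 14 − k are at most 93, so the total is at most k·128 + (14 − k)·93.
This must reach 1577, so k·128 + (14 − k)·93 ≥ 1577, giving k ≥ 8.
Exactly 8 works: 8 values at 128 and 6 at 93 total 1582; lower one of the high values by 5 (still ≥ 94) to hit 1577.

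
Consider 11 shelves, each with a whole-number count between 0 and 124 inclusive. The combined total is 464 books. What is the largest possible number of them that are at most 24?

Suppose k of them are at most 24. Those contribute at most 24 each and the rest at most 124 each.
So the total is at most 24k + 124(11 − k) = 1364 − 100k. This must still be ≥ 464, so k ≤ 9.
k = 9 is achieved by 9 values at 24 and 2 at 124, total 464.

9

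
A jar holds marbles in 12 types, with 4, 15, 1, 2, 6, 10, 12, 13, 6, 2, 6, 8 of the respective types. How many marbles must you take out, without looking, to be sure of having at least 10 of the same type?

72

In the worst case you take as many as possible of each type without reaching 10: 4 + 9 + 1 + 2 + 6 + 9 + 9 + 9 + 6 + 2 + 6 + 8 = 71.
The next one must give 10 of some type, so 71 + 1 = 72.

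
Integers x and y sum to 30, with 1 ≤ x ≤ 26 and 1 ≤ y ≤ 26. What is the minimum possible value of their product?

104

xy = x(30 − x) is concave in x, so over [4, 26] it is minimized at an endpoint.
The extreme feasible split is x = 4, y = 26, giving xy = 104.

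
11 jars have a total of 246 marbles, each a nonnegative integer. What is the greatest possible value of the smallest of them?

If every one of the 11 were at least 23, the total would be at least 11 × 23 = 253 > 246.
Equality holds with 7 values of 22 and 4 values of 23.

22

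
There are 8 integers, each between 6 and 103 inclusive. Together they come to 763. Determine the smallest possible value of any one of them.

To make one integer as small as possible, make the other 7 as large as possible.
The other 7 contribute at most 7 × 103 = 721, leaving at least 763 − 721 = 42.
Since 42 ≥ 6, this is achievable: one at 42 and 7 at 103.

42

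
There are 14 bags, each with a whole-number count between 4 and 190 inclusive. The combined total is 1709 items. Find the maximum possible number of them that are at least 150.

Suppose k of them are at least 150. Those contribute at least 150 each and the other 14 − k at least 4 each.
So the total is at least 150k + 4(14 − k) = 56 + 146k. This must be ≤ 1709, giving k ≤ 11.
k = 11 is achieved by 11 values at 150 and 3 at 4, total 1662; add 47 to one value (staying below 150) to reach 1709.

11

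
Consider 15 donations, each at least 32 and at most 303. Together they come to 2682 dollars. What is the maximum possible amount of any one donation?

303

To make one donation as large as possible, make the other 14 as small as possible.
The other 14 contribute at least 14 × 32 = 448, leaving at most 2682 − 448 = 2234.
But each donation is capped at 303, so the maximum is 303.
Achievable: one at 303 and the other 14 totalling 2379, which fits since 14 × 32 ≤ 2379 ≤ 14 × 303.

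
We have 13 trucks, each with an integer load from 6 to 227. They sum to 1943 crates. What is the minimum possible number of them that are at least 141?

Suppose at most 13 − j of them reach 141; then j values are ≤ 140 and the rest ≤ 227.
The total is then ≤ 140·j + 227·(13 − j) = 2951 − 87j. For this to be ≥ 1943 we need j ≤ 11, so at least 13 − 11 = 2 must reach 141.
Exactly 2 works: 2 values at 227 and 11 at 140 total 1994; lower one of the high values by 51 (still ≥ 141) to hit 1943.

2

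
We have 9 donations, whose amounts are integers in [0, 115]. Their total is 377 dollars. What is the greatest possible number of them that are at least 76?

Suppose k of them are at least 76. Those contribute at least 76 each and the other 9 − k at least 0 each.
So the total is at least 76k + 0(9 − k) = 0 + 76k. This must be ≤ 377, giving k ≤ 4.
k = 4 is achieved by 4 values at 76 and 5 at 0, total 304; add 73 to one value (staying below 76) to reach 377.

4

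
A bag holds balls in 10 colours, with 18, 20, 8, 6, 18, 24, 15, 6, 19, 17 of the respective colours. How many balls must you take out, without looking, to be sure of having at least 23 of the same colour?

150

In the worst case you take as many as possible of each colour without reaching 23: 18 + 20 + 8 + 6 + 18 + 22 + 15 + 6 + 19 + 17 = 149.
The next one must give 23 of some colour, so 149 + 1 = 150.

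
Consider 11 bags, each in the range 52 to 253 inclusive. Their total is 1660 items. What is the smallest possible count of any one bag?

To make one bag as small as possible, make the other 10 as large as possible.
The other 10 can take up 10 × 253 = 2530 ≥ 1660 − 52, so one bag can sit at its floor of 52.
Achievable: one at 52 and the other 10 totalling 1608, which fits since 10 × 52 ≤ 1608 ≤ 10 × 253.

52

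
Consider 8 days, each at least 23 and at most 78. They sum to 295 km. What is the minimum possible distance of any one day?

23

To make one day as small as possible, make the other 7 as large as possible.
The other 7 can take up 7 × 78 = 546 ≥ 295 − 23, so one day can sit at its floor of 23.
Achievable: one at 23 and the other 7 totalling 272, which fits since 7 × 23 ≤ 272 ≤ 7 × 78.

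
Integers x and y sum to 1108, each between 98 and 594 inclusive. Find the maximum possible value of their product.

For a fixed sum, the product xy is largest when x and y are as close as possible.
Taking x = 554 and y = 554 (both in [98, 594]) gives xy = 306916.

306916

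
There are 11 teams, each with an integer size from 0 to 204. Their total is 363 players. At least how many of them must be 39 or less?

Let j be the number exceeding 39. Then the total is ≥ 40·j + 0·(11 − j) = 0 + 40j.
So 40j ≤ 363 and j ≤ 9; hence at least 11 − 9 = 2 are ≤ 39.
Exactly 2 works: 2 values at 0 and 9 at 40 total 360; raise one of the low values by 3 (still ≤ 39) to hit 363.

2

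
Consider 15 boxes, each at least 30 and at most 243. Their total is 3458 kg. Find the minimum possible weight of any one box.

To make one box as small as possible, make the other 14 as large as possible.
The other 14 contribute at most 14 × 243 = 3402, leaving at least 3458 − 3402 = 56.
Since 56 ≥ 30, this is achievable: one at 56 and 14 at 243.

56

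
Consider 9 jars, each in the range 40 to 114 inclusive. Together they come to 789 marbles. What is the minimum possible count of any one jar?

40

Minimizing one value means maximizing the remaining 8.
The other 8 can take up 8 × 114 = 912 ≥ 789 − 40, so one jar can sit at its floor of 40.
Achievable: one at 40 and the other 8 totalling 749, which fits since 8 × 40 ≤ 749 ≤ 8 × 114.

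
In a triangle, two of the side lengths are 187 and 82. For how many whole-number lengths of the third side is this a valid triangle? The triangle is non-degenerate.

The triangle inequality gives |187 − 82| < c < 187 + 82, i.e. 105 < c < 269.
So c can be any integer from 106 to 268: 163 values.

163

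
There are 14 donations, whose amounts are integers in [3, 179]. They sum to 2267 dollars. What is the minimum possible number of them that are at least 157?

4

Suppose at most 14 − j of them reach 157; then j values are ≤ 156 and the rest ≤ 179.
The total is then ≤ 156·j + 179·(14 − j) = 2506 − 23j. For this to be ≥ 2267 we need j ≤ 10, so at least 14 − 10 = 4 must reach 157.
Exactly 4 works: 4 values at 179 and 10 at 156 total 2276; lower one of the high values by 9 (still ≥ 157) to hit 2267.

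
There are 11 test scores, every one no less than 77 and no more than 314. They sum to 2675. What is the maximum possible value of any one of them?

314

Maximizing one value means minimizing the remaining 10.
The other 10 contribute at least 10 × 77 = 770, leaving at most 2675 − 770 = 1905.
But each score is capped at 314, so the maximum is 314.
Achievable: one at 314 and the other 10 totalling 2361, which fits since 10 × 77 ≤ 2361 ≤ 10 × 314.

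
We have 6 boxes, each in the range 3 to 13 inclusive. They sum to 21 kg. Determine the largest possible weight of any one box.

6

Maximizing one value means minimizing the remaining 5.
The other 5 contribute at least 5 × 3 = 15, leaving at most 21 − 15 = 6.
Since 6 ≤ 13, this is achievable: one at 6 and 5 at 3.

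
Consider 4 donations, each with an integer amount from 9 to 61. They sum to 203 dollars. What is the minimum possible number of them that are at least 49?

1

If only k of them are at least 49, the other 4 − k are at most 48, so the total is at most k·61 + (4 − k)·48.
This must reach 203, so k·61 + (4 − k)·48 ≥ 203, giving k ≥ 1.
Exactly 1 works: 1 value at 61 and 3 at 48 total 205; lower one of the high values by 2 (still ≥ 49) to hit 203.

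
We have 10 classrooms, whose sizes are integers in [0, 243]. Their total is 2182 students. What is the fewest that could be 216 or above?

Each value short of 216 is at most 215, costing at least 243 − 215 = 28 against the maximum total of 2430.
We can afford to lose at most 2430 − 2182 = 248, so at most ⌊248/28⌋ = 8 fall short, and at least 2 are ≥ 216.
Exactly 2 works: 2 values at 243 and 8 at 215 total 2206; lower one of the high values by 24 (still ≥ 216) to hit 2182.

2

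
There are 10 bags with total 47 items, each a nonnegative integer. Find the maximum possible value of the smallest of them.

4

If every one of the 10 were at least 5, the total would be at least 10 × 5 = 50 > 47.
Taking 3 copies of 4 and 7 copies of 5 gives exactly 47, so 4 is attained.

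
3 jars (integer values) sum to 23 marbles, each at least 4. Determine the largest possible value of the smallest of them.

The 3 values sum to 23, so their minimum is at most ⌊23/3⌋ = 7.
Equality holds with 1 value of 7 and 2 values of 8.

7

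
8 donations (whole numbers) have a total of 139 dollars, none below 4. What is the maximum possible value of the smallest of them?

17

The average is 139/8 < 18, so some value is ≤ 17.
Taking 5 copies of 17 and 3 copies of 18 gives exactly 139, so 17 is attained.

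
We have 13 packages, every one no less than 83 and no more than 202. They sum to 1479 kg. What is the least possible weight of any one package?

83

To make one package as small as possible, make the other 12 as large as possible.
The other 12 can take up 12 × 202 = 2424 ≥ 1479 − 83, so one package can sit at its floor of 83.
Achievable: one at 83 and the other 12 totalling 1396, which fits since 12 × 83 ≤ 1396 ≤ 12 × 202.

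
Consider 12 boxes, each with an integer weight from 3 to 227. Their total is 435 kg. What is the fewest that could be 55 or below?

5

Each value above 55 is at least 56, contributing at least 56 − 3 = 53 above the floor 3.
The sum exceeds the floor total 36 by 399, so at most ⌊399/53⌋ = 7 exceed 55, and at least 5 are ≤ 55.
Exactly 5 works: 5 values at 3 and 7 at 56 total 407; raise one of the low values by 28 (still ≤ 55) to hit 435.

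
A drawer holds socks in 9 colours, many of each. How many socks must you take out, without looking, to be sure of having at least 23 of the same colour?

In the worst case you draw 22 of each of the 9 colours: 9 × 22 = 198.
One more forces 23 of some colour, so 198 + 1 = 199.

199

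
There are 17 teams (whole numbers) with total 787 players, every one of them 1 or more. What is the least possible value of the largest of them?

If every one of the 17 were at most 46, the total would be at most 17 × 46 = 782 < 787.
Achievable: 5 of them at 47 and 12 at 46 total 787.

47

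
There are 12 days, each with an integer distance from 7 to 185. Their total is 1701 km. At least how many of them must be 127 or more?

If only k of them are at least 127, the other 12 − k are at most 126, so the total is at most k·185 + (12 − k)·126.
This must reach 1701, so k·185 + (12 − k)·126 ≥ 1701, giving k ≥ 4.
Exactly 4 works: 4 values at 185 and 8 at 126 total 1748; lower one of the high values by 47 (still ≥ 127) to hit 1701.

4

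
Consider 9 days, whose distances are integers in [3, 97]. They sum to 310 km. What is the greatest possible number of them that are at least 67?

4

Suppose k of them are at least 67. Those contribute at least 67 each and the other 9 − k at least 3 each.
So the total is at least 67k + 3(9 − k) = 27 + 64k. This must be ≤ 310, giving k ≤ 4.
k = 4 is achieved by 4 values at 67 and 5 at 3, total 283; add 27 to one value (staying below 67) to reach 310.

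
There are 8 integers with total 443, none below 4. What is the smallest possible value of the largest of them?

Some value must be at least ⌈443/8⌉ = 56, since 8 × 55 = 440 < 443.
Equality holds with 3 values of 56 and 5 values of 55.

56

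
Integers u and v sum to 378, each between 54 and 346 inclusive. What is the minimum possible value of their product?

17496

uv = u(378 − u) is concave in u, so over [54, 324] it is minimized at an endpoint.
The extreme feasible split is u = 54, v = 324, giving uv = 17496.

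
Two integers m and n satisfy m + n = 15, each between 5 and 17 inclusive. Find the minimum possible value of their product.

50

Since m + n is fixed, pushing one of them to its bound minimizes the product.
At the endpoint m = 5, n = 15 − 5 = 10, so mn = 5 × 10 = 50.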